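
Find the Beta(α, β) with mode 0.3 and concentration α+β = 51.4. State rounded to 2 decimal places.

α = 15.82, β = 35.58

Mode = (α−1)/(κ−2) with κ = α+β, so α−1 = 0.3·49.4 = 14.82.
α = 15.82; β = κ − α = 35.58.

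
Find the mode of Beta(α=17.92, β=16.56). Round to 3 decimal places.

With α,β > 1, mode = (α−1)/(α+β−2) = 16.92/32.48 = 0.521.

0.521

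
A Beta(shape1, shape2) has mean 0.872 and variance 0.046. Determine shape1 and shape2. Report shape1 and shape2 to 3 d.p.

Let s = shape1+shape2. The Beta variance is μ(1−μ)/(s+1).
So s+1 = μ(1−μ)/σ² = (0.872×0.128)/0.046 = 0.111616/0.046 = 2.4264, giving s = 1.4264.
Then shape1 = μs = 0.872×1.4264 = 1.244 and shape2 = (1−μ)s = 0.128×1.4264 = 0.183.

shape1 = 1.244, shape2 = 0.183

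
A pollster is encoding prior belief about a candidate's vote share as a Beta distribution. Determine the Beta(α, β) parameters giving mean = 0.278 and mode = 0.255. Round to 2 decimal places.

α = 5.92, β = 15.38

Let s = α+β. Mean gives α = μs = 0.278s; mode gives (α−1)/(s−2) = 0.255.
Substituting: 0.278s − 1 = 0.255(s−2) = 0.255s − 0.510, so 0.023s = 0.490 and s = 21.3043.
Then α = 0.278×21.3043 = 5.92 and β = s−α = 15.38.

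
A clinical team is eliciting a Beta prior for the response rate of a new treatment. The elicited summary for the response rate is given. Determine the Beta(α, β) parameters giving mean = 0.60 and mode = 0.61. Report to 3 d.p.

With s = α+β: μ = α/s and mode = (α−1)/(s−2). Eliminating α = μs,
μs − 1 = m(s−2) ⇒ s(μ−m) = 1−2m ⇒ s = -0.22/-0.01 = 22.0000.
So α = μs = 13.200, β = (1−μ)s = 8.800.

α = 13.200, β = 8.800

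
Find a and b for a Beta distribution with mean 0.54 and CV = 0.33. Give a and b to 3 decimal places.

σ = CV·μ = 0.33×0.54 = 0.17820, so σ² = 0.031755.
s+1 = μ(1−μ)/σ² = 0.2484/0.031755 = 7.8223, so s = a+b = 6.8223.
a = μs = 3.684, b = (1−μ)s = 3.138.

a = 3.684, b = 3.138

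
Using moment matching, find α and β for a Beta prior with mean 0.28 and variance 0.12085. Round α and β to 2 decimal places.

By moment matching, α+β = μ(1−μ)/σ² − 1 = (0.28·0.72)/0.12085 − 1 = 1.6682 − 1 = 0.6682.
Since α/(α+β) = μ, α = 0.28·0.6682 = 0.19 and β = 0.72·0.6682 = 0.48.

α = 0.19, β = 0.48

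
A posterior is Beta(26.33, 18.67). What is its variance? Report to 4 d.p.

Var = αβ/[(α+β)²(α+β+1)] = (26.33×18.67)/(45.00²×46.00) = 491.5811/93150.000000 = 0.0053.

0.0053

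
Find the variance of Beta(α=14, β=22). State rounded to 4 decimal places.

μ = 14/36 = 0.388889; Var = μ(1−μ)/(α+β+1) = 0.2376543/37 = 0.0064.

0.0064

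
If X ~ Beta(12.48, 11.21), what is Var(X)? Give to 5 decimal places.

Var = αβ/[(α+β)²(α+β+1)] = (12.48×11.21)/(23.69²×24.69) = 139.9008/13856.425509 = 0.01010.

0.01010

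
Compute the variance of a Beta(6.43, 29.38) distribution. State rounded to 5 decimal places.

0.00400

α+β = 35.81 and αβ = 188.9134, so Var = αβ/[(α+β)²(α+β+1)] = 188.9134/47203.528041 = 0.00400.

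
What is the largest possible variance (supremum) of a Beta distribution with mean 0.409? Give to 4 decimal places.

0.2417

For fixed mean μ the Beta variance is μ(1−μ)/(α+β+1), increasing as α+β decreases.
Its least upper bound (not attained) is μ(1−μ) = 0.409·0.591 = 0.2417.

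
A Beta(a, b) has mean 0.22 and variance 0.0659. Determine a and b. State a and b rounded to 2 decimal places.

a = 0.35, b = 1.25

Write ν = a+b; then a = μν and Var = μ(1−μ)/(ν+1).
ν = μ(1−μ)/Var − 1 = 0.1716/0.0659 − 1 = 1.6039.
a = 0.22·1.6039 = 0.35, b = 0.78·1.6039 = 1.25.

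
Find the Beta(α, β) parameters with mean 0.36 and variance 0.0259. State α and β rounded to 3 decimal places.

α = 2.842, β = 5.053

By moment matching, α+β = μ(1−μ)/σ² − 1 = (0.36·0.64)/0.0259 − 1 = 8.8958 − 1 = 7.8958.
Since α/(α+β) = μ, α = 0.36·7.8958 = 2.842 and β = 0.64·7.8958 = 5.053.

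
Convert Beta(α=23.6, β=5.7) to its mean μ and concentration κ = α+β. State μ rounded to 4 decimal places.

μ = 0.8055, κ = 29.3

κ = α+β = 23.6+5.7 = 29.3; μ = α/κ = 23.6/29.3 = 0.8055.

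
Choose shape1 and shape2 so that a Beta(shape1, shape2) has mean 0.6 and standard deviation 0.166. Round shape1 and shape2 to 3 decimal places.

shape1 = 4.626, shape2 = 3.084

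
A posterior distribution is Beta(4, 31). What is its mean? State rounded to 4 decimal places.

0.1143

E[X] = α/(α+β) = 4/35 = 0.1143.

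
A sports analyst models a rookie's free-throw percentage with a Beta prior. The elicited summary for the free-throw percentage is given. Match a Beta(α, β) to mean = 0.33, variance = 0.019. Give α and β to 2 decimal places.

By moment matching, α+β = μ(1−μ)/σ² − 1 = (0.33·0.67)/0.019 − 1 = 11.6368 − 1 = 10.6368.
Since α/(α+β) = μ, α = 0.33·10.6368 = 3.51 and β = 0.67·10.6368 = 7.13.

α = 3.51, β = 7.13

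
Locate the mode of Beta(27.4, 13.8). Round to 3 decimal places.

0.673

With α,β > 1, mode = (α−1)/(α+β−2) = 26.4/39.2 = 0.673.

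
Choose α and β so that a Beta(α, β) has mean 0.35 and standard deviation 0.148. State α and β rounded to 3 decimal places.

First σ² = 0.021904. Setting α = μn, β = (1−μ)n with n = α+β,
μ(1−μ)/(n+1) = 0.021904 ⇒ n+1 = 0.2275/0.021904 = 10.3862 ⇒ n = 9.3862.
Hence α = 0.35×9.3862 = 3.285, β = 0.65×9.3862 = 6.101.

α = 3.285, β = 6.101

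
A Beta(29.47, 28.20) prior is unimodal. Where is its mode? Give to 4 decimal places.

The density x^(α−1)(1−x)^(β−1) is maximised at (α−1)/(α+β−2) = 28.47/55.67 = 0.5114.

0.5114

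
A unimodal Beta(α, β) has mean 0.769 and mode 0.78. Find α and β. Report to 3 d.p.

α = 39.149, β = 11.760

With s = α+β: μ = α/s and mode = (α−1)/(s−2). Eliminating α = μs,
μs − 1 = m(s−2) ⇒ s(μ−m) = 1−2m ⇒ s = -0.56/-0.011 = 50.9091.
So α = μs = 39.149, β = (1−μ)s = 11.760.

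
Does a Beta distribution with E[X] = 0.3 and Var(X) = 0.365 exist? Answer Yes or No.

A Beta with mean μ has variance μ(1−μ)/(α+β+1) < μ(1−μ).
Here μ(1−μ) = 0.3×0.7 = 0.21, and 0.365 ≥ 0.21.

No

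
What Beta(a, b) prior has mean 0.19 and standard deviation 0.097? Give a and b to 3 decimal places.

a = 2.918, b = 12.439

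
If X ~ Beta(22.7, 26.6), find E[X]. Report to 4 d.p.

The Beta mean is α/(α+β) = 22.7/(22.7+26.6) = 0.4604.

0.4604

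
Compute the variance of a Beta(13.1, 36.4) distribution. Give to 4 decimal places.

μ = 13.1/49.5 = 0.264646; Var = μ(1−μ)/(α+β+1) = 0.1946087/50.5 = 0.0039.

0.0039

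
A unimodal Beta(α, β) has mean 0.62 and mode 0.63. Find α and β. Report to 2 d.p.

α = 16.12, β = 9.88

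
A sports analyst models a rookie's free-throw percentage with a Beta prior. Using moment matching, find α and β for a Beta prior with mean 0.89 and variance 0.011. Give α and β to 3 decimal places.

Write ν = α+β; then α = μν and Var = μ(1−μ)/(ν+1).
ν = μ(1−μ)/Var − 1 = 0.0979/0.011 − 1 = 7.9000.
α = 0.89·7.9000 = 7.031, β = 0.11·7.9000 = 0.869.

α = 7.031, β = 0.869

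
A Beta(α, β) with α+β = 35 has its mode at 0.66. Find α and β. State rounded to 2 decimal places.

α = 22.78, β = 12.22

Mode = (α−1)/(κ−2) with κ = α+β, so α−1 = 0.66·33 = 21.78.
α = 22.78; β = κ − α = 12.22.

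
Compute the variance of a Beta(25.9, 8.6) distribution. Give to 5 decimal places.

0.00527

μ = 25.9/34.5 = 0.750725; Var = μ(1−μ)/(α+β+1) = 0.1871372/35.5 = 0.00527.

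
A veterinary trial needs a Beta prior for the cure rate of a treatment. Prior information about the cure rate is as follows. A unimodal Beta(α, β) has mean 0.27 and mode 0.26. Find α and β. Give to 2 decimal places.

Let s = α+β. Mean gives α = μs = 0.27s; mode gives (α−1)/(s−2) = 0.26.
Substituting: 0.27s − 1 = 0.26(s−2) = 0.26s − 0.52, so 0.01s = 0.48 and s = 48.0000.
Then α = 0.27×48.0000 = 12.96 and β = s−α = 35.04.

α = 12.96, β = 35.04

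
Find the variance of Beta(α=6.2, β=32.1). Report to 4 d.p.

0.0035

μ = 6.2/38.3 = 0.161880; Var = μ(1−μ)/(α+β+1) = 0.1356748/39.3 = 0.0035.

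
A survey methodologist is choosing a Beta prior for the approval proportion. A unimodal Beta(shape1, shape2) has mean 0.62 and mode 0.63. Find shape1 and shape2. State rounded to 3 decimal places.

shape1 = 16.120, shape2 = 9.880

Let s = shape1+shape2. Mean gives shape1 = μs = 0.62s; mode gives (shape1−1)/(s−2) = 0.63.
Substituting: 0.62s − 1 = 0.63(s−2) = 0.63s − 1.26, so -0.01s = -0.26 and s = 26.0000.
Then shape1 = 0.62×26.0000 = 16.120 and shape2 = s−shape1 = 9.880.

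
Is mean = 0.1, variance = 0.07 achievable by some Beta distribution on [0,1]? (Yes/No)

Yes

For any Beta, Var(X) < E[X]·(1−E[X]).
Here μ(1−μ) = 0.1×0.9 = 0.09, and 0.07 < 0.09.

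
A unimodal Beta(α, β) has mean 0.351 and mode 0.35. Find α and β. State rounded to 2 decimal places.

α = 105.30, β = 194.70

With s = α+β: μ = α/s and mode = (α−1)/(s−2). Eliminating α = μs,
μs − 1 = m(s−2) ⇒ s(μ−m) = 1−2m ⇒ s = 0.30/0.001 = 300.0000.
So α = μs = 105.30, β = (1−μ)s = 194.70.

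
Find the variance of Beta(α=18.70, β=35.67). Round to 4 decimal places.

0.0041

α+β = 54.37 and αβ = 667.0290, so Var = αβ/[(α+β)²(α+β+1)] = 667.0290/163679.085353 = 0.0041.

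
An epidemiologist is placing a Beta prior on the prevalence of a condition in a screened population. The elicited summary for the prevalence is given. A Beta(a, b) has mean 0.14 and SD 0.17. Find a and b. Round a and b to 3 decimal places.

a = 0.443, b = 2.723

σ² = 0.17² = 0.0289.
With s = a+b, Var = μ(1−μ)/(s+1), so s+1 = (0.14×0.86)/0.0289 = 4.1661 and s = 3.1661.
a = μs = 0.443, b = (1−μ)s = 2.723.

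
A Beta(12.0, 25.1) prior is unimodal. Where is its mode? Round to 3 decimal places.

0.313

The density x^(α−1)(1−x)^(β−1) is maximised at (α−1)/(α+β−2) = 11.0/35.1 = 0.313.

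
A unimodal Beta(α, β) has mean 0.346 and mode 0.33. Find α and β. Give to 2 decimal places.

α = 7.35, β = 13.90

With s = α+β: μ = α/s and mode = (α−1)/(s−2). Eliminating α = μs,
μs − 1 = m(s−2) ⇒ s(μ−m) = 1−2m ⇒ s = 0.34/0.016 = 21.2500.
So α = μs = 7.35, β = (1−μ)s = 13.90.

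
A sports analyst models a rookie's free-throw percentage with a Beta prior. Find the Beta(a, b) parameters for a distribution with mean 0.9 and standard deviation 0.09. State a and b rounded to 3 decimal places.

a = 9.100, b = 1.011

First σ² = 0.0081. Setting a = μn, b = (1−μ)n with n = a+b,
μ(1−μ)/(n+1) = 0.0081 ⇒ n+1 = 0.09/0.0081 = 11.1111 ⇒ n = 10.1111.
Hence a = 0.9×10.1111 = 9.100, b = 0.1×10.1111 = 1.011.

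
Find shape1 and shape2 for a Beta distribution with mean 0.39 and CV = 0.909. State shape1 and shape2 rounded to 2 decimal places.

σ = CV·μ = 0.909×0.39 = 0.35451, so σ² = 0.125677.
s+1 = μ(1−μ)/σ² = 0.2379/0.125677 = 1.8929, so s = shape1+shape2 = 0.8929.
shape1 = μs = 0.35, shape2 = (1−μ)s = 0.54.

shape1 = 0.35, shape2 = 0.54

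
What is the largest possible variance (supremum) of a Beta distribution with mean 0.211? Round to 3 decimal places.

For fixed mean μ the Beta variance is μ(1−μ)/(α+β+1), increasing as α+β decreases.
Its least upper bound (not attained) is μ(1−μ) = 0.211·0.789 = 0.166.

0.166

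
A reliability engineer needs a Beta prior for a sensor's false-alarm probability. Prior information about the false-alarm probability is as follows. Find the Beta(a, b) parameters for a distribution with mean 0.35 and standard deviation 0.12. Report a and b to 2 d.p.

a = 5.18, b = 9.62

σ² = 0.12² = 0.0144.
With s = a+b, Var = μ(1−μ)/(s+1), so s+1 = (0.35×0.65)/0.0144 = 15.7986 and s = 14.7986.
a = μs = 5.18, b = (1−μ)s = 9.62.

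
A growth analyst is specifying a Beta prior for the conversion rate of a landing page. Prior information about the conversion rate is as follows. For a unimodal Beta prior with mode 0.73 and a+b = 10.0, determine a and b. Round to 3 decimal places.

Mode = (a−1)/(κ−2) with κ = a+b, so a−1 = 0.73·8.0 = 5.840.
a = 6.840; b = κ − a = 3.160.

a = 6.840, b = 3.160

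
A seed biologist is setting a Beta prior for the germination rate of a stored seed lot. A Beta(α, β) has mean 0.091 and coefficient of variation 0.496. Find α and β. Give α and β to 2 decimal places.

α = 3.60, β = 36.00

Var = (CV·μ)² = (0.496×0.091)² = 0.002037.
α+β = μ(1−μ)/Var − 1 = 0.082719/0.002037 − 1 = 39.6031.
Thus α = 0.091·39.6031 = 3.60 and β = 0.909·39.6031 = 36.00.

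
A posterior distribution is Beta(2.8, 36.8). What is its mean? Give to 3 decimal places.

0.071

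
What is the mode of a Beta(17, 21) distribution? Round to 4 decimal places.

The density x^(α−1)(1−x)^(β−1) is maximised at (α−1)/(α+β−2) = 16/36 = 0.4444.

0.4444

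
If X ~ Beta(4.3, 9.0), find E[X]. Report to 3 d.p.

0.323

E[X] = α/(α+β) = 4.3/13.3 = 0.323.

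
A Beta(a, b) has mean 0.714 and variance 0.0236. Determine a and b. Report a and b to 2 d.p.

a = 5.46, b = 2.19

Let s = a+b. The Beta variance is μ(1−μ)/(s+1).
So s+1 = μ(1−μ)/σ² = (0.714×0.286)/0.0236 = 0.204204/0.0236 = 8.6527, giving s = 7.6527.
Then a = μs = 0.714×7.6527 = 5.46 and b = (1−μ)s = 0.286×7.6527 = 2.19.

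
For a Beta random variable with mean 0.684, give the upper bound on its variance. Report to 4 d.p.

0.2161

For fixed mean μ the Beta variance is μ(1−μ)/(α+β+1), increasing as α+β decreases.
Its least upper bound (not attained) is μ(1−μ) = 0.684·0.316 = 0.2161.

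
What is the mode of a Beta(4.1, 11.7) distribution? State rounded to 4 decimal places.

0.2246

The density x^(α−1)(1−x)^(β−1) is maximised at (α−1)/(α+β−2) = 3.1/13.8 = 0.2246.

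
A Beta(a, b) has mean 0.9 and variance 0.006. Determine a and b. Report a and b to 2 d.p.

a = 12.60, b = 1.40

By moment matching, a+b = μ(1−μ)/σ² − 1 = (0.9·0.1)/0.006 − 1 = 15.0000 − 1 = 14.0000.
Since a/(a+b) = μ, a = 0.9·14.0000 = 12.60 and b = 0.1·14.0000 = 1.40.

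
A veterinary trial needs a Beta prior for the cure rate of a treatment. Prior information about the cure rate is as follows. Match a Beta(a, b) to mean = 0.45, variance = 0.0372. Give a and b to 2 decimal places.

a = 2.54, b = 3.11

Let s = a+b. The Beta variance is μ(1−μ)/(s+1).
So s+1 = μ(1−μ)/σ² = (0.45×0.55)/0.0372 = 0.2475/0.0372 = 6.6532, giving s = 5.6532.
Then a = μs = 0.45×5.6532 = 2.54 and b = (1−μ)s = 0.55×5.6532 = 3.11.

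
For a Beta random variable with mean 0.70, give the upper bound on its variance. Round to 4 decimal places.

For fixed mean μ the Beta variance is μ(1−μ)/(α+β+1), increasing as α+β decreases.
Its least upper bound (not attained) is μ(1−μ) = 0.70·0.30 = 0.2100.

0.2100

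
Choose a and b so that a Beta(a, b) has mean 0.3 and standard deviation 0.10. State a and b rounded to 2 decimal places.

σ² = 0.10² = 0.0100.
With s = a+b, Var = μ(1−μ)/(s+1), so s+1 = (0.3×0.7)/0.0100 = 21.0000 and s = 20.0000.
a = μs = 6.00, b = (1−μ)s = 14.00.

a = 6.00, b = 14.00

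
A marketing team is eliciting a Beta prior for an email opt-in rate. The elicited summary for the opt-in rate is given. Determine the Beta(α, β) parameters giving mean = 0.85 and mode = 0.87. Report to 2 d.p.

With s = α+β: μ = α/s and mode = (α−1)/(s−2). Eliminating α = μs,
μs − 1 = m(s−2) ⇒ s(μ−m) = 1−2m ⇒ s = -0.74/-0.02 = 37.0000.
So α = μs = 31.45, β = (1−μ)s = 5.55.

α = 31.45, β = 5.55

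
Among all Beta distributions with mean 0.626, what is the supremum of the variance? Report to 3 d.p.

For fixed mean μ the Beta variance is μ(1−μ)/(α+β+1), increasing as α+β decreases.
Its least upper bound (not attained) is μ(1−μ) = 0.626·0.374 = 0.234.

0.234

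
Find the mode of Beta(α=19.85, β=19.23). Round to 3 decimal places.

The density x^(α−1)(1−x)^(β−1) is maximised at (α−1)/(α+β−2) = 18.85/37.08 = 0.508.

0.508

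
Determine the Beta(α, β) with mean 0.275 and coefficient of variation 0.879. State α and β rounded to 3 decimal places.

α = 0.663, β = 1.749

Var = (CV·μ)² = (0.879×0.275)² = 0.058431.
α+β = μ(1−μ)/Var − 1 = 0.199375/0.058431 − 1 = 2.4121.
Thus α = 0.275·2.4121 = 0.663 and β = 0.725·2.4121 = 1.749.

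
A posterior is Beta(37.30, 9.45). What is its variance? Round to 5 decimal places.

α+β = 46.75 and αβ = 352.4850, so Var = αβ/[(α+β)²(α+β+1)] = 352.4850/104360.609375 = 0.00338.

0.00338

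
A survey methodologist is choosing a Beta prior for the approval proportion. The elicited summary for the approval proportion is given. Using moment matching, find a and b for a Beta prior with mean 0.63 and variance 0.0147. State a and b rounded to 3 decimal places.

Let s = a+b. The Beta variance is μ(1−μ)/(s+1).
So s+1 = μ(1−μ)/σ² = (0.63×0.37)/0.0147 = 0.2331/0.0147 = 15.8571, giving s = 14.8571.
Then a = μs = 0.63×14.8571 = 9.360 and b = (1−μ)s = 0.37×14.8571 = 5.497.

a = 9.360, b = 5.497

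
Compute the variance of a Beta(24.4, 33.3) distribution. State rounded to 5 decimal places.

Var = αβ/[(α+β)²(α+β+1)] = (24.4×33.3)/(57.7²×58.7) = 812.52/195429.323 = 0.00416.

0.00416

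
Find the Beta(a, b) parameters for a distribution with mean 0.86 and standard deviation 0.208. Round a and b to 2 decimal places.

a = 1.53, b = 0.25

Variance = 0.208² = 0.043264. The moment-matching identity a+b = μ(1−μ)/Var − 1 gives
a+b = 0.1204/0.043264 − 1 = 1.7829, so a = μ·1.7829 = 1.53 and b = (1−μ)·1.7829 = 0.25.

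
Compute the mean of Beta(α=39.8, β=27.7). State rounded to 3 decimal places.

0.590

E[X] = α/(α+β) = 39.8/67.5 = 0.590.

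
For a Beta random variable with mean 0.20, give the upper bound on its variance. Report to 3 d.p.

0.160

Var = μ(1−μ)/(α+β+1), which approaches μ(1−μ) as α+β → 0.
So the supremum is μ(1−μ) = 0.20×0.80 = 0.160.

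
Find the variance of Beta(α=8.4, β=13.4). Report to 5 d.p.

0.01039

Var = αβ/[(α+β)²(α+β+1)] = (8.4×13.4)/(21.8²×22.8) = 112.56/10835.472 = 0.01039.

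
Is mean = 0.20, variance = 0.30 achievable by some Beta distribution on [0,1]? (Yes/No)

For any Beta, Var(X) < E[X]·(1−E[X]).
Here μ(1−μ) = 0.20×0.80 = 0.1600, and 0.30 ≥ 0.1600.

No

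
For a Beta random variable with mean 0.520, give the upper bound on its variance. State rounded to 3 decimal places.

0.250

Var = μ(1−μ)/(α+β+1), which approaches μ(1−μ) as α+β → 0.
So the supremum is μ(1−μ) = 0.520×0.480 = 0.250.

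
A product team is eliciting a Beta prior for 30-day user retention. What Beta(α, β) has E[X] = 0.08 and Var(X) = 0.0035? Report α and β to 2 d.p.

α = 1.60, β = 18.43

Let s = α+β. The Beta variance is μ(1−μ)/(s+1).
So s+1 = μ(1−μ)/σ² = (0.08×0.92)/0.0035 = 0.0736/0.0035 = 21.0286, giving s = 20.0286.
Then α = μs = 0.08×20.0286 = 1.60 and β = (1−μ)s = 0.92×20.0286 = 18.43.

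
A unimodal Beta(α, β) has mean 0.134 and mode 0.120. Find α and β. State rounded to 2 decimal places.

Let s = α+β. Mean gives α = μs = 0.134s; mode gives (α−1)/(s−2) = 0.120.
Substituting: 0.134s − 1 = 0.120(s−2) = 0.120s − 0.240, so 0.014s = 0.760 and s = 54.2857.
Then α = 0.134×54.2857 = 7.27 and β = s−α = 47.01.

α = 7.27, β = 47.01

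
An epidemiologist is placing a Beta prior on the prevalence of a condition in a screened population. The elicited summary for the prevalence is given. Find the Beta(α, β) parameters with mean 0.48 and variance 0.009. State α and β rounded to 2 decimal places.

Write ν = α+β; then α = μν and Var = μ(1−μ)/(ν+1).
ν = μ(1−μ)/Var − 1 = 0.2496/0.009 − 1 = 26.7333.
α = 0.48·26.7333 = 12.83, β = 0.52·26.7333 = 13.90.

α = 12.83, β = 13.90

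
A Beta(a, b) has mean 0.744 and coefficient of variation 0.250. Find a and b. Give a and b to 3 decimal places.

a = 3.352, b = 1.153

Var = (CV·μ)² = (0.250×0.744)² = 0.034596.
a+b = μ(1−μ)/Var − 1 = 0.190464/0.034596 − 1 = 4.5054.
Thus a = 0.744·4.5054 = 3.352 and b = 0.256·4.5054 = 1.153.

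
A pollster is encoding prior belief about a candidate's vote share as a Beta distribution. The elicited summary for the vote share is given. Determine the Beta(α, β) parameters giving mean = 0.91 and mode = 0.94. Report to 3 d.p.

α = 26.693, β = 2.640

With s = α+β: μ = α/s and mode = (α−1)/(s−2). Eliminating α = μs,
μs − 1 = m(s−2) ⇒ s(μ−m) = 1−2m ⇒ s = -0.88/-0.03 = 29.3333.
So α = μs = 26.693, β = (1−μ)s = 2.640.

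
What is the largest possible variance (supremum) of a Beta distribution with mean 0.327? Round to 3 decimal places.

Var = μ(1−μ)/(α+β+1), which approaches μ(1−μ) as α+β → 0.
So the supremum is μ(1−μ) = 0.327×0.673 = 0.220.

0.220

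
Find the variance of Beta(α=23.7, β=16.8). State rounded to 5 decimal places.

0.00585

α+β = 40.5 and αβ = 398.16, so Var = αβ/[(α+β)²(α+β+1)] = 398.16/68070.375 = 0.00585.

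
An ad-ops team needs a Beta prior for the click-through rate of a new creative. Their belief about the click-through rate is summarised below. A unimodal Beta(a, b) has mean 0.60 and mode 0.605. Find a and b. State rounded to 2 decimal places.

Let s = a+b. Mean gives a = μs = 0.60s; mode gives (a−1)/(s−2) = 0.605.
Substituting: 0.60s − 1 = 0.605(s−2) = 0.605s − 1.210, so -0.005s = -0.210 and s = 42.0000.
Then a = 0.60×42.0000 = 25.20 and b = s−a = 16.80.

a = 25.20, b = 16.80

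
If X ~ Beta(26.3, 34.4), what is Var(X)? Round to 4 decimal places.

0.0040

μ = 26.3/60.7 = 0.433278; Var = μ(1−μ)/(α+β+1) = 0.2455482/61.7 = 0.0040.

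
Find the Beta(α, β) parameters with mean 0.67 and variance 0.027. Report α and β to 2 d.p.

Let s = α+β. The Beta variance is μ(1−μ)/(s+1).
So s+1 = μ(1−μ)/σ² = (0.67×0.33)/0.027 = 0.2211/0.027 = 8.1889, giving s = 7.1889.
Then α = μs = 0.67×7.1889 = 4.82 and β = (1−μ)s = 0.33×7.1889 = 2.37.

α = 4.82, β = 2.37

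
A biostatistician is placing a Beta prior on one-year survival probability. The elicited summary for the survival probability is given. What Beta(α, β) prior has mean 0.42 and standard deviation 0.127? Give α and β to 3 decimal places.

α = 5.923, β = 8.180

Variance = 0.127² = 0.016129. The moment-matching identity α+β = μ(1−μ)/Var − 1 gives
α+β = 0.2436/0.016129 − 1 = 14.1032, so α = μ·14.1032 = 5.923 and β = (1−μ)·14.1032 = 8.180.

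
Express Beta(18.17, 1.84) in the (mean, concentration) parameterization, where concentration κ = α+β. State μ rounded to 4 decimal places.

κ = α+β = 18.17+1.84 = 20.01; μ = α/κ = 18.17/20.01 = 0.9080.

μ = 0.9080, κ = 20.01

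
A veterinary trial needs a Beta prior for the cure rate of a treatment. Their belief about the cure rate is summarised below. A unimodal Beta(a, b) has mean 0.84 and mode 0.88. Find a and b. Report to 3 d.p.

a = 15.960, b = 3.040

Let s = a+b. Mean gives a = μs = 0.84s; mode gives (a−1)/(s−2) = 0.88.
Substituting: 0.84s − 1 = 0.88(s−2) = 0.88s − 1.76, so -0.04s = -0.76 and s = 19.0000.
Then a = 0.84×19.0000 = 15.960 and b = s−a = 3.040.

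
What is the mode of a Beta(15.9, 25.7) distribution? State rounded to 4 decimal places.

The density x^(α−1)(1−x)^(β−1) is maximised at (α−1)/(α+β−2) = 14.9/39.6 = 0.3763.

0.3763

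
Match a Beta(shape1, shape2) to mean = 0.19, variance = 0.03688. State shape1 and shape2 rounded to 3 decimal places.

By moment matching, shape1+shape2 = μ(1−μ)/σ² − 1 = (0.19·0.81)/0.03688 − 1 = 4.1730 − 1 = 3.1730.
Since shape1/(shape1+shape2) = μ, shape1 = 0.19·3.1730 = 0.603 and shape2 = 0.81·3.1730 = 2.570.

shape1 = 0.603, shape2 = 2.570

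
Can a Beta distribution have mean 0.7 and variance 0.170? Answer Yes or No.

Yes

For any Beta, Var(X) < E[X]·(1−E[X]).
Here μ(1−μ) = 0.7×0.3 = 0.21, and 0.170 < 0.21.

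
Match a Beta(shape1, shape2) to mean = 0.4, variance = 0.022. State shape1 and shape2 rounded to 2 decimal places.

Let s = shape1+shape2. The Beta variance is μ(1−μ)/(s+1).
So s+1 = μ(1−μ)/σ² = (0.4×0.6)/0.022 = 0.24/0.022 = 10.9091, giving s = 9.9091.
Then shape1 = μs = 0.4×9.9091 = 3.96 and shape2 = (1−μ)s = 0.6×9.9091 = 5.95.

shape1 = 3.96, shape2 = 5.95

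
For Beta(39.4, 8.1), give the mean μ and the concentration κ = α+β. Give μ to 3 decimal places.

μ = 0.829, κ = 47.5

κ = α+β = 39.4+8.1 = 47.5; μ = α/κ = 39.4/47.5 = 0.829.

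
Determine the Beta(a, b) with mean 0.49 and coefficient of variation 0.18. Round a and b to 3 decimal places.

a = 15.251, b = 15.873

σ = CV·μ = 0.18×0.49 = 0.08820, so σ² = 0.007779.
s+1 = μ(1−μ)/σ² = 0.2499/0.007779 = 32.1240, so s = a+b = 31.1240.
a = μs = 15.251, b = (1−μ)s = 15.873.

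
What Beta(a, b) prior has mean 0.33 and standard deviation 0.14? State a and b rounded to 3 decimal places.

a = 3.393, b = 6.888

σ² = 0.14² = 0.0196.
With s = a+b, Var = μ(1−μ)/(s+1), so s+1 = (0.33×0.67)/0.0196 = 11.2806 and s = 10.2806.
a = μs = 3.393, b = (1−μ)s = 6.888.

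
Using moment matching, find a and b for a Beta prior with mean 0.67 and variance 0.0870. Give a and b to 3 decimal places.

Write ν = a+b; then a = μν and Var = μ(1−μ)/(ν+1).
ν = μ(1−μ)/Var − 1 = 0.2211/0.0870 − 1 = 1.5414.
a = 0.67·1.5414 = 1.033, b = 0.33·1.5414 = 0.509.

a = 1.033, b = 0.509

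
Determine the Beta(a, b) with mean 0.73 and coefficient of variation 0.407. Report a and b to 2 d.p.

a = 0.90, b = 0.33

Var = (CV·μ)² = (0.407×0.73)² = 0.088274.
a+b = μ(1−μ)/Var − 1 = 0.1971/0.088274 − 1 = 1.2328.
Thus a = 0.73·1.2328 = 0.90 and b = 0.27·1.2328 = 0.33.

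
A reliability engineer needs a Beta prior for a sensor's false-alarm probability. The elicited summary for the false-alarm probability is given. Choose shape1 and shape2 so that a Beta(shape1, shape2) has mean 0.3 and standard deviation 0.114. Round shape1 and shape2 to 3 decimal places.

Variance = 0.114² = 0.012996. The moment-matching identity shape1+shape2 = μ(1−μ)/Var − 1 gives
shape1+shape2 = 0.21/0.012996 − 1 = 15.1588, so shape1 = μ·15.1588 = 4.548 and shape2 = (1−μ)·15.1588 = 10.611.

shape1 = 4.548, shape2 = 10.611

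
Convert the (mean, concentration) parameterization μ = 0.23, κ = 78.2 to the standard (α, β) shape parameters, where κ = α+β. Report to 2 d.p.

Split κ in proportion μ : (1−μ): α = 0.23·78.2 = 17.99, β = 78.2 − 17.99 = 60.21.

α = 17.99, β = 60.21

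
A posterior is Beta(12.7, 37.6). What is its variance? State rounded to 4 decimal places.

0.0037

Var = αβ/[(α+β)²(α+β+1)] = (12.7×37.6)/(50.3²×51.3) = 477.52/129793.617 = 0.0037.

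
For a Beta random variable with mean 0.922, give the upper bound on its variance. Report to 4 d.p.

Var = μ(1−μ)/(α+β+1), which approaches μ(1−μ) as α+β → 0.
So the supremum is μ(1−μ) = 0.922×0.078 = 0.0719.

0.0719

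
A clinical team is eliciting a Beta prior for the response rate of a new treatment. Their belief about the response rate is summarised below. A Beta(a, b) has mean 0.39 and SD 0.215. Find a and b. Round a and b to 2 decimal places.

Variance = 0.215² = 0.046225. The moment-matching identity a+b = μ(1−μ)/Var − 1 gives
a+b = 0.2379/0.046225 − 1 = 4.1466, so a = μ·4.1466 = 1.62 and b = (1−μ)·4.1466 = 2.53.

a = 1.62, b = 2.53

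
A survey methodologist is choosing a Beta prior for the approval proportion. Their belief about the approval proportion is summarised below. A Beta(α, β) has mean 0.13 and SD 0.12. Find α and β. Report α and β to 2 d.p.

First σ² = 0.0144. Setting α = μn, β = (1−μ)n with n = α+β,
μ(1−μ)/(n+1) = 0.0144 ⇒ n+1 = 0.1131/0.0144 = 7.8542 ⇒ n = 6.8542.
Hence α = 0.13×6.8542 = 0.89, β = 0.87×6.8542 = 5.96.

α = 0.89, β = 5.96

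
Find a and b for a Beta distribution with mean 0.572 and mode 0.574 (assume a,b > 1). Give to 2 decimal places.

a = 42.33, b = 31.67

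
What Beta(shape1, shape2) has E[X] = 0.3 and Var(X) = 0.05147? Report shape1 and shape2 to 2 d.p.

Let s = shape1+shape2. The Beta variance is μ(1−μ)/(s+1).
So s+1 = μ(1−μ)/σ² = (0.3×0.7)/0.05147 = 0.21/0.05147 = 4.0800, giving s = 3.0800.
Then shape1 = μs = 0.3×3.0800 = 0.92 and shape2 = (1−μ)s = 0.7×3.0800 = 2.16.

shape1 = 0.92, shape2 = 2.16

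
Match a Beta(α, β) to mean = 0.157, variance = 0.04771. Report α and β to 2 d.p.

α = 0.28, β = 1.50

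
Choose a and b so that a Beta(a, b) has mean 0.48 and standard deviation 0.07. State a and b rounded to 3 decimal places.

σ² = 0.07² = 0.0049.
With s = a+b, Var = μ(1−μ)/(s+1), so s+1 = (0.48×0.52)/0.0049 = 50.9388 and s = 49.9388.
a = μs = 23.971, b = (1−μ)s = 25.968.

a = 23.971, b = 25.968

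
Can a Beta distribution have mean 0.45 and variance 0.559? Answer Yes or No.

The Beta variance bound is σ² < μ(1−μ).
Here μ(1−μ) = 0.45×0.55 = 0.2475, and 0.559 ≥ 0.2475.

No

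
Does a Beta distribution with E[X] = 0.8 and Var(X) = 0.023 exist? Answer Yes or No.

For any Beta, Var(X) < E[X]·(1−E[X]).
Here μ(1−μ) = 0.8×0.2 = 0.16, and 0.023 < 0.16.

Yes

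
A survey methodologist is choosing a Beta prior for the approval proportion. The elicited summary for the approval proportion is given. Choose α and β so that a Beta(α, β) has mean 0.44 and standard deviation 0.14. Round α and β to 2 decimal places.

α = 5.09, β = 6.48

σ² = 0.14² = 0.0196.
With s = α+β, Var = μ(1−μ)/(s+1), so s+1 = (0.44×0.56)/0.0196 = 12.5714 and s = 11.5714.
α = μs = 5.09, β = (1−μ)s = 6.48.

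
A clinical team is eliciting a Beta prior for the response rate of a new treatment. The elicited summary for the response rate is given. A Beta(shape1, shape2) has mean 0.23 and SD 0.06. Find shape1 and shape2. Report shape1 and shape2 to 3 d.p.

σ² = 0.06² = 0.0036.
With s = shape1+shape2, Var = μ(1−μ)/(s+1), so s+1 = (0.23×0.77)/0.0036 = 49.1944 and s = 48.1944.
shape1 = μs = 11.085, shape2 = (1−μ)s = 37.110.

shape1 = 11.085, shape2 = 37.110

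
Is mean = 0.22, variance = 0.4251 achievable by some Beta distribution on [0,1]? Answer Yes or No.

The Beta variance bound is σ² < μ(1−μ).
Here μ(1−μ) = 0.22×0.78 = 0.1716, and 0.4251 ≥ 0.1716.

No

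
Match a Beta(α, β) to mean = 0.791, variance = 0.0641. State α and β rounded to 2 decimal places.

α = 1.25, β = 0.33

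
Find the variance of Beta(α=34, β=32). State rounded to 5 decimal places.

0.00373

α+β = 66 and αβ = 1088, so Var = αβ/[(α+β)²(α+β+1)] = 1088/291852 = 0.00373.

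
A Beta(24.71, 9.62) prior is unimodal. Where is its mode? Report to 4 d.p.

0.7334

With α,β > 1, mode = (α−1)/(α+β−2) = 23.71/32.33 = 0.7334.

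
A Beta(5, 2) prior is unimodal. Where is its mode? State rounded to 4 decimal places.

0.8000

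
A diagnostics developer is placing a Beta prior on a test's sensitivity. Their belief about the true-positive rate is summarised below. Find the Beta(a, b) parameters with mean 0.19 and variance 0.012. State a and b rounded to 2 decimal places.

By moment matching, a+b = μ(1−μ)/σ² − 1 = (0.19·0.81)/0.012 − 1 = 12.8250 − 1 = 11.8250.
Since a/(a+b) = μ, a = 0.19·11.8250 = 2.25 and b = 0.81·11.8250 = 9.58.

a = 2.25, b = 9.58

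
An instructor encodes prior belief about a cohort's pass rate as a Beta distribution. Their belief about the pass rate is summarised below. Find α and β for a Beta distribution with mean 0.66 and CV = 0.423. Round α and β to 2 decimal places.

α = 1.24, β = 0.64

Var = (CV·μ)² = (0.423×0.66)² = 0.077941.
α+β = μ(1−μ)/Var − 1 = 0.2244/0.077941 − 1 = 1.8791.
Thus α = 0.66·1.8791 = 1.24 and β = 0.34·1.8791 = 0.64.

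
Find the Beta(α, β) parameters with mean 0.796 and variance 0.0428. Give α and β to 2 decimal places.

Let s = α+β. The Beta variance is μ(1−μ)/(s+1).
So s+1 = μ(1−μ)/σ² = (0.796×0.204)/0.0428 = 0.162384/0.0428 = 3.7940, giving s = 2.7940.
Then α = μs = 0.796×2.7940 = 2.22 and β = (1−μ)s = 0.204×2.7940 = 0.57.

α = 2.22, β = 0.57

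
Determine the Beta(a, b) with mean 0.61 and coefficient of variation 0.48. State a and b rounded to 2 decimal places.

a = 1.08, b = 0.69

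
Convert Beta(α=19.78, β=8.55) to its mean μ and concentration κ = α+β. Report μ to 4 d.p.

μ = 0.6982, κ = 28.33

κ = α+β = 19.78+8.55 = 28.33; μ = α/κ = 19.78/28.33 = 0.6982.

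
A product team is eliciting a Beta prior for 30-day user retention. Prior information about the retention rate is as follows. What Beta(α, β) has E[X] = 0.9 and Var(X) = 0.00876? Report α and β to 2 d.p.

α = 8.35, β = 0.93

Let s = α+β. The Beta variance is μ(1−μ)/(s+1).
So s+1 = μ(1−μ)/σ² = (0.9×0.1)/0.00876 = 0.09/0.00876 = 10.2740, giving s = 9.2740.
Then α = μs = 0.9×9.2740 = 8.35 and β = (1−μ)s = 0.1×9.2740 = 0.93.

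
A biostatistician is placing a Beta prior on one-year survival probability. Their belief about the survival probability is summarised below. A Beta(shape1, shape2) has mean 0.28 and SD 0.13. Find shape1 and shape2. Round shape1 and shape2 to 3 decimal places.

shape1 = 3.060, shape2 = 7.869

First σ² = 0.0169. Setting shape1 = μn, shape2 = (1−μ)n with n = shape1+shape2,
μ(1−μ)/(n+1) = 0.0169 ⇒ n+1 = 0.2016/0.0169 = 11.9290 ⇒ n = 10.9290.
Hence shape1 = 0.28×10.9290 = 3.060, shape2 = 0.72×10.9290 = 7.869.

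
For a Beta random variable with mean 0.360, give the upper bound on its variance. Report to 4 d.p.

Var = μ(1−μ)/(α+β+1), which approaches μ(1−μ) as α+β → 0.
So the supremum is μ(1−μ) = 0.360×0.640 = 0.2304.

0.2304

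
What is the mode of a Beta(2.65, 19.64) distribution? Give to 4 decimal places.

The density x^(α−1)(1−x)^(β−1) is maximised at (α−1)/(α+β−2) = 1.65/20.29 = 0.0813.

0.0813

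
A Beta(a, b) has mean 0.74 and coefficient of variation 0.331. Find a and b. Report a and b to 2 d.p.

σ = CV·μ = 0.331×0.74 = 0.24494, so σ² = 0.059996.
s+1 = μ(1−μ)/σ² = 0.1924/0.059996 = 3.2069, so s = a+b = 2.2069.
a = μs = 1.63, b = (1−μ)s = 0.57.

a = 1.63, b = 0.57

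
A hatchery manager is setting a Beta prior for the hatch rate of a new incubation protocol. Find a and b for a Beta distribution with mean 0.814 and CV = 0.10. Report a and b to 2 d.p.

a = 17.79, b = 4.06

σ = CV·μ = 0.10×0.814 = 0.08140, so σ² = 0.006626.
s+1 = μ(1−μ)/σ² = 0.151404/0.006626 = 22.8501, so s = a+b = 21.8501.
a = μs = 17.79, b = (1−μ)s = 4.06.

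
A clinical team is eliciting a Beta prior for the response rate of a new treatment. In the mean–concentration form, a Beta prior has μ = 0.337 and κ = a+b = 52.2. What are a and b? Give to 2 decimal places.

a = 17.59, b = 34.61

a = μκ = 0.337×52.2 = 17.59 and b = (1−μ)κ = 0.663×52.2 = 34.61.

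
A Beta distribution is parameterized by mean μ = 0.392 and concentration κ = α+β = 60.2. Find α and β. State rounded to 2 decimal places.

Split κ in proportion μ : (1−μ): α = 0.392·60.2 = 23.60, β = 60.2 − 23.60 = 36.60.

α = 23.60, β = 36.60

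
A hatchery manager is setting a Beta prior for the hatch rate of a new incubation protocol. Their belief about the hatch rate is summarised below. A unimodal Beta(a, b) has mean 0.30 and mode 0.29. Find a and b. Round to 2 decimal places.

Let s = a+b. Mean gives a = μs = 0.30s; mode gives (a−1)/(s−2) = 0.29.
Substituting: 0.30s − 1 = 0.29(s−2) = 0.29s − 0.58, so 0.01s = 0.42 and s = 42.0000.
Then a = 0.30×42.0000 = 12.60 and b = s−a = 29.40.

a = 12.60, b = 29.40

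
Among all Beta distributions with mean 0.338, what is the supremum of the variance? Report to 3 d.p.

0.224

For fixed mean μ the Beta variance is μ(1−μ)/(α+β+1), increasing as α+β decreases.
Its least upper bound (not attained) is μ(1−μ) = 0.338·0.662 = 0.224.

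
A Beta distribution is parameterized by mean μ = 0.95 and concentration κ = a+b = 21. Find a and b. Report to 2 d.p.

a = μκ = 0.95×21 = 19.95 and b = (1−μ)κ = 0.05×21 = 1.05.

a = 19.95, b = 1.05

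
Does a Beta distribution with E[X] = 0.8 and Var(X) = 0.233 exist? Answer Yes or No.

No

The Beta variance bound is σ² < μ(1−μ).
Here μ(1−μ) = 0.8×0.2 = 0.16, and 0.233 ≥ 0.16.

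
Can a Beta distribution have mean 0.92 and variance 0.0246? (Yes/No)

A Beta with mean μ has variance μ(1−μ)/(α+β+1) < μ(1−μ).
Here μ(1−μ) = 0.92×0.08 = 0.0736, and 0.0246 < 0.0736.

Yes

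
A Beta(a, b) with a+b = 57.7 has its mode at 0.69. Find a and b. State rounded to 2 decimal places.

a = 39.43, b = 18.27

Since the density peak of Beta(a,b) is at (a−1)/(a+b−2),
a = 1 + 0.69(57.7−2) = 39.43 and b = 57.7 − 39.43 = 18.27.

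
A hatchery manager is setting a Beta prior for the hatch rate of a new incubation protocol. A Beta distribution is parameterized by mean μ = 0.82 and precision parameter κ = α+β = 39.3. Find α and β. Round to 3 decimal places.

α = 32.226, β = 7.074

Split κ in proportion μ : (1−μ): α = 0.82·39.3 = 32.226, β = 39.3 − 32.226 = 7.074.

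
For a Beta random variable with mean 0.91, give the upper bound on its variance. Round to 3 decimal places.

0.082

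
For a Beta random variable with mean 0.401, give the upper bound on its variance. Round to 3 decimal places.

For fixed mean μ the Beta variance is μ(1−μ)/(α+β+1), increasing as α+β decreases.
Its least upper bound (not attained) is μ(1−μ) = 0.401·0.599 = 0.240.

0.240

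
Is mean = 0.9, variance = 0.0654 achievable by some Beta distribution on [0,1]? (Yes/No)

A Beta with mean μ has variance μ(1−μ)/(α+β+1) < μ(1−μ).
Here μ(1−μ) = 0.9×0.1 = 0.09, and 0.0654 < 0.09.

Yes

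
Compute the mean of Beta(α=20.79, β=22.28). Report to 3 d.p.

E[X] = α/(α+β) = 20.79/43.07 = 0.483.

0.483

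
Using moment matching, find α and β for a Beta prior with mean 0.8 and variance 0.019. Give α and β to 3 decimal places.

Let s = α+β. The Beta variance is μ(1−μ)/(s+1).
So s+1 = μ(1−μ)/σ² = (0.8×0.2)/0.019 = 0.16/0.019 = 8.4211, giving s = 7.4211.
Then α = μs = 0.8×7.4211 = 5.937 and β = (1−μ)s = 0.2×7.4211 = 1.484.

α = 5.937, β = 1.484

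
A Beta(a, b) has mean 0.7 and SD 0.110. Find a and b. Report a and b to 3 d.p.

a = 11.449, b = 4.907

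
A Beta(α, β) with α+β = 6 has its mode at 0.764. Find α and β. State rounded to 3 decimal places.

For α,β>1 the mode is (α−1)/(α+β−2), so α = mode·(κ−2)+1 = 0.764×4+1 = 4.056.
And β = (1−mode)·(κ−2)+1 = 0.236×4+1 = 1.944.

α = 4.056, β = 1.944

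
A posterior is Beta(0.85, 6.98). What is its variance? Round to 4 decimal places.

0.0110

α+β = 7.83 and αβ = 5.9330, so Var = αβ/[(α+β)²(α+β+1)] = 5.9330/541.357587 = 0.0110.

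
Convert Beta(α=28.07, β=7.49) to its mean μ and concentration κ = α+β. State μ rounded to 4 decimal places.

μ = 0.7894, κ = 35.56

κ = α+β = 28.07+7.49 = 35.56; μ = α/κ = 28.07/35.56 = 0.7894.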